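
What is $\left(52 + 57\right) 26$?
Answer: $2834$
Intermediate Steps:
$\left(52 + 57\right) 26 = 109 \cdot 26 = 2834$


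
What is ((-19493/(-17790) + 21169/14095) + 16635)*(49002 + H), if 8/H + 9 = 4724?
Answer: 96388930774771043761/118228648575 ≈ 8.1528e+8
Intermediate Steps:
H = 8/4715 (H = 8/(-9 + 4724) = 8/4715 ≈ 0.0016967)
((-19493/(-17790) + 21169/14095) + 16635)*(49002 + H) = ((-19493/(-17790) + 21169/14095) + 16635)*(49002 + 8/4715) = ((-19493*(-1/17790) + 21169*(1/14095)) + 16635)*(231044438/4715) = ((19493/17790 + 21169/14095) + 16635)*(231044438/4715) = (130270069/50150010 + 16635)*(231044438/4715) = (834375686419/50150010)*(231044438/4715) = 96388930774771043761/118228648575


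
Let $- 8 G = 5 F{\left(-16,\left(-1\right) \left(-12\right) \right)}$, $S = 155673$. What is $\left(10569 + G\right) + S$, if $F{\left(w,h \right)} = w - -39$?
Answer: $\frac{1329821}{8} \approx 1.6623 \cdot 10^{5}$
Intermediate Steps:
$F{\left(w,h \right)} = 39 + w$ ($F{\left(w,h \right)} = w + 39 = 39 + w$)
$G = - \frac{115}{8}$ ($G = - \frac{5 \left(39 - 16\right)}{8} = - \frac{5 \cdot 23}{8} = \left(- \frac{1}{8}\right) 115 = - \frac{115}{8} \approx -14.375$)
$\left(10569 + G\right) + S = \left(10569 - \frac{115}{8}\right) + 155673 = \frac{84437}{8} + 155673 = \frac{1329821}{8}$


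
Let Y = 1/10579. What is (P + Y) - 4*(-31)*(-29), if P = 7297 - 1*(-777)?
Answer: 47372763/10579 ≈ 4478.0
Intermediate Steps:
P = 8074 (P = 7297 + 777 = 8074)
Y = 1/10579 ≈ 9.4527e-5
(P + Y) - 4*(-31)*(-29) = (8074 + 1/10579) - 4*(-31)*(-29) = 85414847/10579 + 124*(-29) = 85414847/10579 - 3596 = 47372763/10579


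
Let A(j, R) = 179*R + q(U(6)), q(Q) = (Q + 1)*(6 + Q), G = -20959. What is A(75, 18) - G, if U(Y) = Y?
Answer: 24265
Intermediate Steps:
q(Q) = (1 + Q)*(6 + Q)
A(j, R) = 84 + 179*R (A(j, R) = 179*R + (6 + 6**2 + 7*6) = 179*R + (6 + 36 + 42) = 179*R + 84 = 84 + 179*R)
A(75, 18) - G = (84 + 179*18) - 1*(-20959) = (84 + 3222) + 20959 = 3306 + 20959 = 24265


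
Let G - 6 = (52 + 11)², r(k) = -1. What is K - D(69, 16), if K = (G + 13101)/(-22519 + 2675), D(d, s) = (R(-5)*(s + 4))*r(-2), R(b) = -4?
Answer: -401149/4961 ≈ -80.860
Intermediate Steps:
D(d, s) = 16 + 4*s (D(d, s) = -4*(s + 4)*(-1) = -4*(4 + s)*(-1) = (-16 - 4*s)*(-1) = 16 + 4*s)
G = 3975 (G = 6 + (52 + 11)² = 6 + 63² = 6 + 3969 = 3975)
K = -4269/4961 (K = (3975 + 13101)/(-22519 + 2675) = 17076/(-19844) = 17076*(-1/19844) = -4269/4961 ≈ -0.86051)
K - D(69, 16) = -4269/4961 - (16 + 4*16) = -4269/4961 - (16 + 64) = -4269/4961 - 1*80 = -4269/4961 - 80 = -401149/4961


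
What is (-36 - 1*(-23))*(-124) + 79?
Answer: 1691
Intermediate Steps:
(-36 - 1*(-23))*(-124) + 79 = (-36 + 23)*(-124) + 79 = -13*(-124) + 79 = 1612 + 79 = 1691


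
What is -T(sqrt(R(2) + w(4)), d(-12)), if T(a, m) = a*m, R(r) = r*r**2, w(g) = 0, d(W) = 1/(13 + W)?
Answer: -2*sqrt(2) ≈ -2.8284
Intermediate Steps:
R(r) = r**3
-T(sqrt(R(2) + w(4)), d(-12)) = -sqrt(2**3 + 0)/(13 - 12) = -sqrt(8 + 0)/1 = -sqrt(8) = -2*sqrt(2)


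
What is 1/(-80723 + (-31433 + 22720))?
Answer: -1/89436 ≈ -1.1181e-5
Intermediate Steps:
1/(-80723 + (-31433 + 22720)) = 1/(-80723 - 8713) = 1/(-89436) = -1/89436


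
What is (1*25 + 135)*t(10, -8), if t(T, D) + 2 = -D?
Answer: 960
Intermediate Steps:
t(T, D) = -2 - D
(1*25 + 135)*t(10, -8) = (1*25 + 135)*(-2 - 1*(-8)) = (25 + 135)*(-2 + 8) = 160*6 = 960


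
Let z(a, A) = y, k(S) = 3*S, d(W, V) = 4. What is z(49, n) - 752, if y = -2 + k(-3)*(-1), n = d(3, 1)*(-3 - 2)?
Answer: -745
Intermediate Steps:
n = -20 (n = 4*(-3 - 2) = 4*(-5) = -20)
y = 7 (y = -2 + (3*(-3))*(-1) = -2 - 9*(-1) = -2 + 9 = 7)
z(a, A) = 7
z(49, n) - 752 = 7 - 752 = -745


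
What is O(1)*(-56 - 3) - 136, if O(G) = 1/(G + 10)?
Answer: -1555/11 ≈ -141.36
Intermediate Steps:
O(G) = 1/(10 + G)
O(1)*(-56 - 3) - 136 = (-56 - 3)/(10 + 1) - 136 = -59/11 - 136 = -1555/11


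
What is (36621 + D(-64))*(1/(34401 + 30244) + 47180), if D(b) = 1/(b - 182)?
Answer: 1831752848693351/1060178 ≈ 1.7278e+9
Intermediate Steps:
D(b) = 1/(-182 + b)
(36621 + D(-64))*(1/(34401 + 30244) + 47180) = (36621 + 1/(-182 - 64))*(1/(34401 + 30244) + 47180) = (36621 + 1/(-246))*(1/64645 + 47180) = (36621 - 1/246)*(1/64645 + 47180) = (9008765/246)*(3049951101/64645) = 1831752848693351/1060178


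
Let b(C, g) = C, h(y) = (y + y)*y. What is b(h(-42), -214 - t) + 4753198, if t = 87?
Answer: 4756726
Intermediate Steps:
h(y) = 2*y² (h(y) = (2*y)*y = 2*y²)
b(h(-42), -214 - t) + 4753198 = 2*(-42)² + 4753198 = 2*1764 + 4753198 = 3528 + 4753198 = 4756726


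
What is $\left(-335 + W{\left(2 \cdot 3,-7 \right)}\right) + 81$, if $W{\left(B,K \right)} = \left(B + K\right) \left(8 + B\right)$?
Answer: $-268$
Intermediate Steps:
$W{\left(B,K \right)} = \left(8 + B\right) \left(B + K\right)$
$\left(-335 + W{\left(2 \cdot 3,-7 \right)}\right) + 81 = \left(-335 + \left(\left(2 \cdot 3\right)^{2} + 8 \cdot 2 \cdot 3 + 8 \left(-7\right) + 2 \cdot 3 \left(-7\right)\right)\right) + 81 = \left(-335 + \left(6^{2} + 8 \cdot 6 - 56 + 6 \left(-7\right)\right)\right) + 81 = \left(-335 + \left(36 + 48 - 56 - 42\right)\right) + 81 = \left(-335 - 14\right) + 81 = -349 + 81 = -268$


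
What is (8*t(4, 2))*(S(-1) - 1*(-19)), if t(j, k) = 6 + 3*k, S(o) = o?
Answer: 1728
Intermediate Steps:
(8*t(4, 2))*(S(-1) - 1*(-19)) = (8*(6 + 3*2))*(-1 - 1*(-19)) = (8*(6 + 6))*(-1 + 19) = (8*12)*18 = 96*18 = 1728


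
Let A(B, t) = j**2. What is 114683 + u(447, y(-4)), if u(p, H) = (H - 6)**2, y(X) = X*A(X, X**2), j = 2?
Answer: 115167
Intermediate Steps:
A(B, t) = 4 (A(B, t) = 2**2 = 4)
y(X) = 4*X (y(X) = X*4 = 4*X)
u(p, H) = (-6 + H)**2
114683 + u(447, y(-4)) = 114683 + (-6 + 4*(-4))**2 = 114683 + (-6 - 16)**2 = 114683 + (-22)**2 = 114683 + 484 = 115167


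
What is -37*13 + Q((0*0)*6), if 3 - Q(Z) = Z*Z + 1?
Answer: -479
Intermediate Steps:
Q(Z) = 2 - Z**2 (Q(Z) = 3 - (Z*Z + 1) = 3 - (Z**2 + 1) = 3 - (1 + Z**2) = 3 + (-1 - Z**2) = 2 - Z**2)
-37*13 + Q((0*0)*6) = -37*13 + (2 - ((0*0)*6)**2) = -481 + (2 - (0*6)**2) = -481 + (2 - 1*0**2) = -481 + (2 - 1*0) = -481 + (2 + 0) = -481 + 2 = -479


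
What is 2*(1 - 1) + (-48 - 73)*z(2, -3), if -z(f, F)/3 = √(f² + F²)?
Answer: 363*√13 ≈ 1308.8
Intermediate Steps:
z(f, F) = -3*√(F² + f²) (z(f, F) = -3*√(f² + F²) = -3*√(F² + f²))
2*(1 - 1) + (-48 - 73)*z(2, -3) = 2*(1 - 1) + (-48 - 73)*(-3*√((-3)² + 2²)) = 2*0 - (-363)*√(9 + 4) = 0 - (-363)*√13 = 0 + 363*√13 = 363*√13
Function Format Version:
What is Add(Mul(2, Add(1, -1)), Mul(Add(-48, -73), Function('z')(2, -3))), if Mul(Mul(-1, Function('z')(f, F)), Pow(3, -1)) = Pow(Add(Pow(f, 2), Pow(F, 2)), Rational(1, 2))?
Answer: Mul(363, Pow(13, Rational(1, 2))) ≈ 1308.8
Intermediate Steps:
Function('z')(f, F) = Mul(-3, Pow(Add(Pow(F, 2), Pow(f, 2)), Rational(1, 2))) (Function('z')(f, F) = Mul(-3, Pow(Add(Pow(f, 2), Pow(F, 2)), Rational(1, 2))) = Mul(-3, Pow(Add(Pow(F, 2), Pow(f, 2)), Rational(1, 2))))
Add(Mul(2, Add(1, -1)), Mul(Add(-48, -73), Function('z')(2, -3))) = Add(Mul(2, Add(1, -1)), Mul(Add(-48, -73), Mul(-3, Pow(Add(Pow(-3, 2), Pow(2, 2)), Rational(1, 2))))) = Add(Mul(2, 0), Mul(-121, Mul(-3, Pow(Add(9, 4), Rational(1, 2))))) = Add(0, Mul(-121, Mul(-3, Pow(13, Rational(1, 2))))) = Add(0, Mul(363, Pow(13, Rational(1, 2)))) = Mul(363, Pow(13, Rational(1, 2)))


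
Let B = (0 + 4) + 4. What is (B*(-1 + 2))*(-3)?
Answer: -24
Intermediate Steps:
B = 8 (B = 4 + 4 = 8)
(B*(-1 + 2))*(-3) = (8*(-1 + 2))*(-3) = (8*1)*(-3) = 8*(-3) = -24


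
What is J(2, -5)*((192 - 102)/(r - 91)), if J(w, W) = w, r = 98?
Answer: 180/7 ≈ 25.714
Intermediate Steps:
J(2, -5)*((192 - 102)/(r - 91)) = 2*((192 - 102)/(98 - 91)) = 2*(90/7) = 180/7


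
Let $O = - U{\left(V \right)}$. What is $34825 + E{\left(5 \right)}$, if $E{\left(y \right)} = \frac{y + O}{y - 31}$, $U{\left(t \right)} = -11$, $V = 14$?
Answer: $\frac{452717}{13} \approx 34824.0$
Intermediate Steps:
$O = 11$ ($O = \left(-1\right) \left(-11\right) = 11$)
$E{\left(y \right)} = \frac{11 + y}{-31 + y}$ ($E{\left(y \right)} = \frac{y + 11}{y - 31} = \frac{11 + y}{-31 + y}$)
$34825 + E{\left(5 \right)} = 34825 + \frac{11 + 5}{-31 + 5} = 34825 + \frac{1}{-26} \cdot 16 = 34825 - \frac{8}{13} = \frac{452717}{13}$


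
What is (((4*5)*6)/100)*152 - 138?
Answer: 222/5 ≈ 44.400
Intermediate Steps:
(((4*5)*6)/100)*152 - 138 = ((20*6)*(1/100))*152 - 138 = (120*(1/100))*152 - 138 = (6/5)*152 - 138 = 912/5 - 138 = 222/5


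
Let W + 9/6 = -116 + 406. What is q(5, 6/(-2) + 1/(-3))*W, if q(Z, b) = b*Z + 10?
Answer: -5770/3 ≈ -1923.3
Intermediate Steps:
W = 577/2 (W = -3/2 + (-116 + 406) = -3/2 + 290 = 577/2 ≈ 288.50)
q(Z, b) = 10 + Z*b (q(Z, b) = Z*b + 10 = 10 + Z*b)
q(5, 6/(-2) + 1/(-3))*W = (10 + 5*(6/(-2) + 1/(-3)))*(577/2) = (10 + 5*(6*(-1/2) + 1*(-1/3)))*(577/2) = (10 + 5*(-3 - 1/3))*(577/2) = (10 + 5*(-10/3))*(577/2) = (10 - 50/3)*(577/2) = -20/3*577/2 = -5770/3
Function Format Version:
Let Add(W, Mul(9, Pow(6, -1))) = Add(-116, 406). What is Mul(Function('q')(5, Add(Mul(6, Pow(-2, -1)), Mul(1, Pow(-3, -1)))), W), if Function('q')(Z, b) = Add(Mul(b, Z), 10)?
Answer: Rational(-5770, 3) ≈ -1923.3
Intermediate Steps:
W = Rational(577, 2) (W = Add(Rational(-3, 2), Add(-116, 406)) = Add(Rational(-3, 2), 290) = Rational(577, 2) ≈ 288.50)
Function('q')(Z, b) = Add(10, Mul(Z, b)) (Function('q')(Z, b) = Add(Mul(Z, b), 10) = Add(10, Mul(Z, b)))
Mul(Function('q')(5, Add(Mul(6, Pow(-2, -1)), Mul(1, Pow(-3, -1)))), W) = Mul(Add(10, Mul(5, Add(Mul(6, Pow(-2, -1)), Mul(1, Pow(-3, -1))))), Rational(577, 2)) = Mul(Add(10, Mul(5, Add(Mul(6, Rational(-1, 2)), Mul(1, Rational(-1, 3))))), Rational(577, 2)) = Mul(Add(10, Mul(5, Add(-3, Rational(-1, 3)))), Rational(577, 2)) = Mul(Add(10, Mul(5, Rational(-10, 3))), Rational(577, 2)) = Mul(Add(10, Rational(-50, 3)), Rational(577, 2)) = Mul(Rational(-20, 3), Rational(577, 2)) = Rational(-5770, 3)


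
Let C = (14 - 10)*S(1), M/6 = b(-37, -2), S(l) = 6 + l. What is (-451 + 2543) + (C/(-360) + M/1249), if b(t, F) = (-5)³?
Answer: 235085477/112410 ≈ 2091.3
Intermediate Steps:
b(t, F) = -125
M = -750 (M = 6*(-125) = -750)
C = 28 (C = (14 - 10)*(6 + 1) = 4*7 = 28)
(-451 + 2543) + (C/(-360) + M/1249) = (-451 + 2543) + (28/(-360) - 750/1249) = 2092 + (28*(-1/360) - 750*1/1249) = 2092 + (-7/90 - 750/1249) = 2092 - 76243/112410 = 235085477/112410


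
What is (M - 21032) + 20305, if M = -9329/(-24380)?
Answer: -17714931/24380 ≈ -726.62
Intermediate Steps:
M = 9329/24380 (M = -9329*(-1/24380) = 9329/24380 ≈ 0.38265)
(M - 21032) + 20305 = (9329/24380 - 21032) + 20305 = -512750831/24380 + 20305 = -17714931/24380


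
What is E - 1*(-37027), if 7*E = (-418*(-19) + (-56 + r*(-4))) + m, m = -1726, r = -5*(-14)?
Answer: 37867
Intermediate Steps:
r = 70
E = 840 (E = ((-418*(-19) + (-56 + 70*(-4))) - 1726)/7 = ((7942 + (-56 - 280)) - 1726)/7 = ((7942 - 336) - 1726)/7 = (7606 - 1726)/7 = (1/7)*5880 = 840)
E - 1*(-37027) = 840 - 1*(-37027) = 840 + 37027 = 37867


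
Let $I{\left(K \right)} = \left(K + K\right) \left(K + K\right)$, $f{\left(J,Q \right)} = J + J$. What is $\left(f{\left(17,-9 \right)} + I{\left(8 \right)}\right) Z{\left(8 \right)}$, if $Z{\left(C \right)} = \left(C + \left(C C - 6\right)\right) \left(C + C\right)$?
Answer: $306240$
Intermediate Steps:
$f{\left(J,Q \right)} = 2 J$
$I{\left(K \right)} = 4 K^{2}$ ($I{\left(K \right)} = 2 K 2 K = 4 K^{2}$)
$Z{\left(C \right)} = 2 C \left(-6 + C + C^{2}\right)$ ($Z{\left(C \right)} = \left(C + \left(C^{2} - 6\right)\right) 2 C = \left(C + \left(-6 + C^{2}\right)\right) 2 C = \left(-6 + C + C^{2}\right) 2 C = 2 C \left(-6 + C + C^{2}\right)$)
$\left(f{\left(17,-9 \right)} + I{\left(8 \right)}\right) Z{\left(8 \right)} = \left(2 \cdot 17 + 4 \cdot 8^{2}\right) 2 \cdot 8 \left(-6 + 8 + 8^{2}\right) = \left(34 + 4 \cdot 64\right) 2 \cdot 8 \left(-6 + 8 + 64\right) = \left(34 + 256\right) 2 \cdot 8 \cdot 66 = 290 \cdot 1056 = 306240$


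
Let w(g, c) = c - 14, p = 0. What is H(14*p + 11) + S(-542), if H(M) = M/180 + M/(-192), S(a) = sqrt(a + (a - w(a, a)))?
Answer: 11/2880 + 4*I*sqrt(33) ≈ 0.0038194 + 22.978*I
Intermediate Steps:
w(g, c) = -14 + c
S(a) = sqrt(14 + a) (S(a) = sqrt(a + (a - (-14 + a))) = sqrt(a + (a + (14 - a))) = sqrt(a + 14) = sqrt(14 + a))
H(M) = M/2880 (H(M) = M*(1/180) + M*(-1/192) = M/180 - M/192 = M/2880)
H(14*p + 11) + S(-542) = (14*0 + 11)/2880 + sqrt(14 - 542) = (0 + 11)/2880 + sqrt(-528) = (1/2880)*11 + 4*I*sqrt(33) = 11/2880 + 4*I*sqrt(33)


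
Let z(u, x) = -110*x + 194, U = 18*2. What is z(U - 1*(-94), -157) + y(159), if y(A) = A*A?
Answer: 42745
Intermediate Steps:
U = 36
y(A) = A²
z(u, x) = 194 - 110*x
z(U - 1*(-94), -157) + y(159) = (194 - 110*(-157)) + 159² = (194 + 17270) + 25281 = 17464 + 25281 = 42745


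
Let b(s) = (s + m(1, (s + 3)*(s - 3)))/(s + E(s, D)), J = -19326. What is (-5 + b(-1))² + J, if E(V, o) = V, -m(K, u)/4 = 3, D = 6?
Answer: -77295/4 ≈ -19324.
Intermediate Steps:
m(K, u) = -12 (m(K, u) = -4*3 = -12)
b(s) = (-12 + s)/(2*s) (b(s) = (s - 12)/(s + s) = (-12 + s)/((2*s)) = (-12 + s)*(1/(2*s)) = (-12 + s)/(2*s))
(-5 + b(-1))² + J = (-5 + (½)*(-12 - 1)/(-1))² - 19326 = (-5 + (½)*(-1)*(-13))² - 19326 = (-5 + 13/2)² - 19326 = (3/2)² - 19326 = 9/4 - 19326 = -77295/4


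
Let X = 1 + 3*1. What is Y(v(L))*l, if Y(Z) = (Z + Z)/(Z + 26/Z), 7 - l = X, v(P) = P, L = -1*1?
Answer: 2/9 ≈ 0.22222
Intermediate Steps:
L = -1
X = 4 (X = 1 + 3 = 4)
l = 3 (l = 7 - 1*4 = 7 - 4 = 3)
Y(Z) = 2*Z/(Z + 26/Z) (Y(Z) = (2*Z)/(Z + 26/Z) = 2*Z/(Z + 26/Z))
Y(v(L))*l = (2*(-1)**2/(26 + (-1)**2))*3 = (2*1/(26 + 1))*3 = (2*1/27)*3 = (2*1*(1/27))*3 = (2/27)*3 = 2/9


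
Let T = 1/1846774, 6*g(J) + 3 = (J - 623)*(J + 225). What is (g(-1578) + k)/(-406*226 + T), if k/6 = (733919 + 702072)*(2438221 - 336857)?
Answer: -33436285104527895806/169452595143 ≈ -1.9732e+8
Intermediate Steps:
k = 18105238750344 (k = 6*((733919 + 702072)*(2438221 - 336857)) = 6*(1435991*2101364) = 6*3017539791724 = 18105238750344)
g(J) = -½ + (-623 + J)*(225 + J)/6 (g(J) = -½ + ((J - 623)*(J + 225))/6 = -½ + ((-623 + J)*(225 + J))/6 = -½ + (-623 + J)*(225 + J)/6)
T = 1/1846774 ≈ 5.4148e-7
(g(-1578) + k)/(-406*226 + T) = ((-23363 - 199/3*(-1578) + (⅙)*(-1578)²) + 18105238750344)/(-406*226 + 1/1846774) = ((-23363 + 104674 + (⅙)*2490084) + 18105238750344)/(-91756 + 1/1846774) = ((-23363 + 104674 + 415014) + 18105238750344)/(-169452595143/1846774) = (496325 + 18105238750344)*(-1846774/169452595143) = 18105239246669*(-1846774/169452595143) = -33436285104527895806/169452595143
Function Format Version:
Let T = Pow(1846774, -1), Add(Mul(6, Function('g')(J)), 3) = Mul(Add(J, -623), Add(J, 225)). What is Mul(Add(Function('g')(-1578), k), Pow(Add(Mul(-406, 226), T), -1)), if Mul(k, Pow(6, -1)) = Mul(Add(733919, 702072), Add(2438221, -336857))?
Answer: Rational(-33436285104527895806, 169452595143) ≈ -1.9732e+8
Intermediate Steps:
k = 18105238750344 (k = Mul(6, Mul(Add(733919, 702072), Add(2438221, -336857))) = Mul(6, Mul(1435991, 2101364)) = Mul(6, 3017539791724) = 18105238750344)
Function('g')(J) = Add(Rational(-1, 2), Mul(Rational(1, 6), Add(-623, J), Add(225, J))) (Function('g')(J) = Add(Rational(-1, 2), Mul(Rational(1, 6), Mul(Add(J, -623), Add(J, 225)))) = Add(Rational(-1, 2), Mul(Rational(1, 6), Mul(Add(-623, J), Add(225, J)))) = Add(Rational(-1, 2), Mul(Rational(1, 6), Add(-623, J), Add(225, J))))
T = Rational(1, 1846774) ≈ 5.4148e-7
Mul(Add(Function('g')(-1578), k), Pow(Add(Mul(-406, 226), T), -1)) = Mul(Add(Add(-23363, Mul(Rational(-199, 3), -1578), Mul(Rational(1, 6), Pow(-1578, 2))), 18105238750344), Pow(Add(Mul(-406, 226), Rational(1, 1846774)), -1)) = Mul(Add(Add(-23363, 104674, Mul(Rational(1, 6), 2490084)), 18105238750344), Pow(Add(-91756, Rational(1, 1846774)), -1)) = Mul(Add(Add(-23363, 104674, 415014), 18105238750344), Pow(Rational(-169452595143, 1846774), -1)) = Mul(Add(496325, 18105238750344), Rational(-1846774, 169452595143)) = Mul(18105239246669, Rational(-1846774, 169452595143)) = Rational(-33436285104527895806, 169452595143)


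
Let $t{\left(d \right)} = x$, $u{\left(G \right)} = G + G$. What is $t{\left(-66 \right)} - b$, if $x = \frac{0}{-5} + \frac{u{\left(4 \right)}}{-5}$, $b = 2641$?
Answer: $- \frac{13213}{5} \approx -2642.6$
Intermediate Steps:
$u{\left(G \right)} = 2 G$
$x = - \frac{8}{5}$ ($x = \frac{0}{-5} + \frac{2 \cdot 4}{-5} = 0 \left(- \frac{1}{5}\right) + 8 \left(- \frac{1}{5}\right) = 0 - \frac{8}{5} = - \frac{8}{5} \approx -1.6$)
$t{\left(d \right)} = - \frac{8}{5}$
$t{\left(-66 \right)} - b = - \frac{8}{5} - 2641 = - \frac{13213}{5}$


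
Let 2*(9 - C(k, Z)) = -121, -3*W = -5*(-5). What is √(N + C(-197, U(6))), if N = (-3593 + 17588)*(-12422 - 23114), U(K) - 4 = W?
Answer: I*√1989305002/2 ≈ 22301.0*I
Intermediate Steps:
W = -25/3 (W = -(-5)*(-5)/3 = -⅓*25 = -25/3 ≈ -8.3333)
U(K) = -13/3 (U(K) = 4 - 25/3 = -13/3)
C(k, Z) = 139/2 (C(k, Z) = 9 - ½*(-121) = 9 + 121/2 = 139/2)
N = -497326320 (N = 13995*(-35536) = -497326320)
√(N + C(-197, U(6))) = √(-497326320 + 139/2) = √(-994652501/2) = I*√1989305002/2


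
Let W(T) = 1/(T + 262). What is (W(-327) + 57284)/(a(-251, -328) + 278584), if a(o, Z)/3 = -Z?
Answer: 3723459/18171920 ≈ 0.20490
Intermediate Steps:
W(T) = 1/(262 + T)
a(o, Z) = -3*Z (a(o, Z) = 3*(-Z) = -3*Z)
(W(-327) + 57284)/(a(-251, -328) + 278584) = (1/(262 - 327) + 57284)/(-3*(-328) + 278584) = (1/(-65) + 57284)/(984 + 278584) = (-1/65 + 57284)/279568 = (3723459/65)*(1/279568) = 3723459/18171920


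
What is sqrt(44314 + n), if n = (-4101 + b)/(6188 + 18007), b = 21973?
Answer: sqrt(25941760492890)/24195 ≈ 210.51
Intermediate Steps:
n = 17872/24195 (n = (-4101 + 21973)/(6188 + 18007) = 17872/24195 ≈ 0.73866)
sqrt(44314 + n) = sqrt(44314 + 17872/24195) = sqrt(1072195102/24195) = sqrt(25941760492890)/24195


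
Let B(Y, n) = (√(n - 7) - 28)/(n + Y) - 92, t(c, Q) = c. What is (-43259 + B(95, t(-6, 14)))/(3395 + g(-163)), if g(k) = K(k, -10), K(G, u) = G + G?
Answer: -1286089/91047 + I*√13/273141 ≈ -14.126 + 1.32e-5*I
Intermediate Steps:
K(G, u) = 2*G
g(k) = 2*k
B(Y, n) = -92 + (-28 + √(-7 + n))/(Y + n) (B(Y, n) = (√(-7 + n) - 28)/(Y + n) - 92 = (-28 + √(-7 + n))/(Y + n) - 92 = -92 + (-28 + √(-7 + n))/(Y + n))
(-43259 + B(95, t(-6, 14)))/(3395 + g(-163)) = (-43259 + (-28 + √(-7 - 6) - 92*95 - 92*(-6))/(95 - 6))/(3395 + 2*(-163)) = (-43259 + (-28 + √(-13) - 8740 + 552)/89)/(3395 - 326) = (-43259 + (-28 + I*√13 - 8740 + 552)/89)/3069 = (-43259 + (-8216 + I*√13)/89)*(1/3069) = (-43259 + (-8216/89 + I*√13/89))*(1/3069) = (-3858267/89 + I*√13/89)*(1/3069) = -1286089/91047 + I*√13/273141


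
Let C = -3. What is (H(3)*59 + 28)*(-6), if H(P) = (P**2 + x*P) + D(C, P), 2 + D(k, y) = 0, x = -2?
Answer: -522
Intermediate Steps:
D(k, y) = -2 (D(k, y) = -2 + 0 = -2)
H(P) = -2 + P**2 - 2*P (H(P) = (P**2 - 2*P) - 2 = -2 + P**2 - 2*P)
(H(3)*59 + 28)*(-6) = ((-2 + 3**2 - 2*3)*59 + 28)*(-6) = ((-2 + 9 - 6)*59 + 28)*(-6) = (1*59 + 28)*(-6) = (59 + 28)*(-6) = 87*(-6) = -522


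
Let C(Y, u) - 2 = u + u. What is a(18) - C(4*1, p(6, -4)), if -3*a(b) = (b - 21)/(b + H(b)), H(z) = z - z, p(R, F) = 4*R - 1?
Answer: -863/18 ≈ -47.944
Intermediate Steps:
p(R, F) = -1 + 4*R
H(z) = 0
C(Y, u) = 2 + 2*u (C(Y, u) = 2 + (u + u) = 2 + 2*u)
a(b) = -(-21 + b)/(3*b) (a(b) = -(b - 21)/(3*(b + 0)) = -(-21 + b)/(3*b))
a(18) - C(4*1, p(6, -4)) = (1/3)*(21 - 1*18)/18 - (2 + 2*(-1 + 4*6)) = (1/3)*(1/18)*(21 - 18) - (2 + 2*(-1 + 24)) = (1/3)*(1/18)*3 - (2 + 2*23) = 1/18 - (2 + 46) = 1/18 - 1*48 = 1/18 - 48 = -863/18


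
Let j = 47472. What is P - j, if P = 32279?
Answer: -15193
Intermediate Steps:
P - j = 32279 - 1*47472 = 32279 - 47472 = -15193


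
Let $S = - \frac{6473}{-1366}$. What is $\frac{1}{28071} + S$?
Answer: $\frac{181704949}{38344986} \approx 4.7387$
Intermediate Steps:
$S = \frac{6473}{1366}$ ($S = \left(-6473\right) \left(- \frac{1}{1366}\right) = \frac{6473}{1366} \approx 4.7387$)
$\frac{1}{28071} + S = \frac{1}{28071} + \frac{6473}{1366} = \frac{181704949}{38344986}$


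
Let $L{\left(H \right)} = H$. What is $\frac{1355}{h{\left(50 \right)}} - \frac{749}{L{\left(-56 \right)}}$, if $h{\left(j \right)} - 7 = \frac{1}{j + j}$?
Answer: $\frac{1159007}{5608} \approx 206.67$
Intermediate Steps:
$h{\left(j \right)} = 7 + \frac{1}{2 j}$ ($h{\left(j \right)} = 7 + \frac{1}{j + j} = 7 + \frac{1}{2 j}$)
$\frac{1355}{h{\left(50 \right)}} - \frac{749}{L{\left(-56 \right)}} = \frac{1355}{7 + \frac{1}{2 \cdot 50}} - \frac{749}{-56} = \frac{1355}{7 + \frac{1}{2} \cdot \frac{1}{50}} - - \frac{107}{8} = \frac{1355}{7 + \frac{1}{100}} + \frac{107}{8} = \frac{1355}{\frac{701}{100}} + \frac{107}{8} = 1355 \cdot \frac{100}{701} + \frac{107}{8} = \frac{135500}{701} + \frac{107}{8} = \frac{1159007}{5608}$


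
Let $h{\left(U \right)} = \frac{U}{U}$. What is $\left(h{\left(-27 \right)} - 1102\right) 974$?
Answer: $-1072374$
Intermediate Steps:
$h{\left(U \right)} = 1$
$\left(h{\left(-27 \right)} - 1102\right) 974 = \left(1 - 1102\right) 974 = \left(-1101\right) 974 = -1072374$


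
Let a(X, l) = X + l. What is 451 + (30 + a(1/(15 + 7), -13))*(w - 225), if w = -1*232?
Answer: -161453/22 ≈ -7338.8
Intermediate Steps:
w = -232
451 + (30 + a(1/(15 + 7), -13))*(w - 225) = 451 + (30 + (1/(15 + 7) - 13))*(-232 - 225) = 451 + (30 + (1/22 - 13))*(-457) = 451 + (30 - 285/22)*(-457) = 451 + (375/22)*(-457) = 451 - 171375/22 = -161453/22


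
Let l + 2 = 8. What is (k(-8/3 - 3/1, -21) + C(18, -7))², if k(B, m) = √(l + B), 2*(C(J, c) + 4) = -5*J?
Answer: (147 - √3)²/9 ≈ 2344.8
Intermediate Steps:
l = 6 (l = -2 + 8 = 6)
C(J, c) = -4 - 5*J/2 (C(J, c) = -4 + (-5*J)/2 = -4 - 5*J/2)
k(B, m) = √(6 + B)
(k(-8/3 - 3/1, -21) + C(18, -7))² = (√(6 + (-8/3 - 3/1)) + (-4 - 5/2*18))² = (√(6 + (-8*⅓ - 3*1)) + (-4 - 45))² = (√(6 + (-8/3 - 3)) - 49)² = (√(6 - 17/3) - 49)² = (√(⅓) - 49)² = (√3/3 - 49)² = (-49 + √3/3)²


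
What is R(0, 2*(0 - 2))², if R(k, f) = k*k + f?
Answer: 16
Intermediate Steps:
R(k, f) = f + k² (R(k, f) = k² + f = f + k²)
R(0, 2*(0 - 2))² = (2*(0 - 2) + 0²)² = (2*(-2) + 0)² = (-4 + 0)² = (-4)² = 16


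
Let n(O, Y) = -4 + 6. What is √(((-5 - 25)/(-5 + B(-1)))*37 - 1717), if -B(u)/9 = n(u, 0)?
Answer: I*√882763/23 ≈ 40.85*I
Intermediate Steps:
n(O, Y) = 2
B(u) = -18 (B(u) = -9*2 = -18)
√(((-5 - 25)/(-5 + B(-1)))*37 - 1717) = √(((-5 - 25)/(-5 - 18))*37 - 1717) = √(-30/(-23)*37 - 1717) = √(-30*(-1/23)*37 - 1717) = √((30/23)*37 - 1717) = √(1110/23 - 1717) = √(-38381/23) = I*√882763/23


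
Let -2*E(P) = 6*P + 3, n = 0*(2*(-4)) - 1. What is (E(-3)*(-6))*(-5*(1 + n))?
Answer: 0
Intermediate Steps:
n = -1 (n = 0*(-8) - 1 = 0 - 1 = -1)
E(P) = -3/2 - 3*P (E(P) = -(6*P + 3)/2 = -(3 + 6*P)/2 = -3/2 - 3*P)
(E(-3)*(-6))*(-5*(1 + n)) = ((-3/2 - 3*(-3))*(-6))*(-5*(1 - 1)) = ((-3/2 + 9)*(-6))*(-5*0) = ((15/2)*(-6))*0 = -45*0 = 0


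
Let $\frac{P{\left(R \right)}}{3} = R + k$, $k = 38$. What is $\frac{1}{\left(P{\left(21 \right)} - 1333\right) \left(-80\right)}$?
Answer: $\frac{1}{92480} \approx 1.0813 \cdot 10^{-5}$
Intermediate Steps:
$P{\left(R \right)} = 114 + 3 R$ ($P{\left(R \right)} = 3 \left(R + 38\right) = 3 \left(38 + R\right) = 114 + 3 R$)
$\frac{1}{\left(P{\left(21 \right)} - 1333\right) \left(-80\right)} = \frac{1}{\left(\left(114 + 3 \cdot 21\right) - 1333\right) \left(-80\right)} = \frac{1}{\left(\left(114 + 63\right) - 1333\right) \left(-80\right)} = \frac{1}{\left(177 - 1333\right) \left(-80\right)} = \frac{1}{\left(-1156\right) \left(-80\right)} = \frac{1}{92480}$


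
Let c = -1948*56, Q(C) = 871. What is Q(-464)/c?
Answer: -871/109088 ≈ -0.0079844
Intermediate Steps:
c = -109088
Q(-464)/c = 871/(-109088) = 871*(-1/109088) = -871/109088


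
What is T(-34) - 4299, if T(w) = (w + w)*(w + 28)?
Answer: -3891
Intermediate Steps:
T(w) = 2*w*(28 + w) (T(w) = (2*w)*(28 + w) = 2*w*(28 + w))
T(-34) - 4299 = 2*(-34)*(28 - 34) - 4299 = 2*(-34)*(-6) - 4299 = 408 - 4299 = -3891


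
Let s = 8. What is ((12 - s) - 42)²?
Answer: 1444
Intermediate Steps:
((12 - s) - 42)² = ((12 - 1*8) - 42)² = ((12 - 8) - 42)² = (4 - 42)² = (-38)² = 1444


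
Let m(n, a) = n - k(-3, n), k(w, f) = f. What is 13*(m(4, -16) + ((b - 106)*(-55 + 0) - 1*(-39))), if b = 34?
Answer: 51987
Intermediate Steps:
m(n, a) = 0 (m(n, a) = n - n = 0)
13*(m(4, -16) + ((b - 106)*(-55 + 0) - 1*(-39))) = 13*(0 + ((34 - 106)*(-55 + 0) - 1*(-39))) = 13*(0 + (-72*(-55) + 39)) = 13*(0 + (3960 + 39)) = 13*(0 + 3999) = 13*3999 = 51987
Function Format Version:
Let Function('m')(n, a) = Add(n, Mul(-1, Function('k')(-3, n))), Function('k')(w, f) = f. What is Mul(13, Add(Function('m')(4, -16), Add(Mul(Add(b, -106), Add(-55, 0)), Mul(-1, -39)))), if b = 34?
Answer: 51987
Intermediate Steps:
Function('m')(n, a) = 0 (Function('m')(n, a) = Add(n, Mul(-1, n)) = 0)
Mul(13, Add(Function('m')(4, -16), Add(Mul(Add(b, -106), Add(-55, 0)), Mul(-1, -39)))) = Mul(13, Add(0, Add(Mul(Add(34, -106), Add(-55, 0)), Mul(-1, -39)))) = Mul(13, Add(0, Add(Mul(-72, -55), 39))) = Mul(13, Add(0, Add(3960, 39))) = Mul(13, Add(0, 3999)) = Mul(13, 3999) = 51987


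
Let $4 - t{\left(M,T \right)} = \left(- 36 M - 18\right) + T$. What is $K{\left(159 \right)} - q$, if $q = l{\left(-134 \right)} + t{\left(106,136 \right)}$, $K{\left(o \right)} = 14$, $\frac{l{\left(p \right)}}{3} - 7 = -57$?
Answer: $-3538$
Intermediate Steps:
$l{\left(p \right)} = -150$ ($l{\left(p \right)} = 21 + 3 \left(-57\right) = 21 - 171 = -150$)
$t{\left(M,T \right)} = 22 - T + 36 M$ ($t{\left(M,T \right)} = 4 - \left(\left(- 36 M - 18\right) + T\right) = 4 - \left(\left(-18 - 36 M\right) + T\right) = 4 - \left(-18 + T - 36 M\right) = 4 + \left(18 - T + 36 M\right) = 22 - T + 36 M$)
$q = 3552$ ($q = -150 + \left(22 - 136 + 36 \cdot 106\right) = -150 + \left(22 - 136 + 3816\right) = -150 + 3702 = 3552$)
$K{\left(159 \right)} - q = 14 - 3552 = -3538$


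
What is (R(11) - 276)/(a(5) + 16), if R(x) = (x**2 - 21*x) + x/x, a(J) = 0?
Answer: -385/16 ≈ -24.063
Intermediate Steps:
R(x) = 1 + x**2 - 21*x (R(x) = (x**2 - 21*x) + 1 = 1 + x**2 - 21*x)
(R(11) - 276)/(a(5) + 16) = ((1 + 11**2 - 21*11) - 276)/(0 + 16) = ((1 + 121 - 231) - 276)/16 = (-109 - 276)*(1/16) = -385*1/16 = -385/16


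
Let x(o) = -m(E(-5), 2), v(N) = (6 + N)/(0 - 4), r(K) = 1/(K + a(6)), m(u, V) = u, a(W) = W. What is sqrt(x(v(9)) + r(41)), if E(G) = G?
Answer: 2*sqrt(2773)/47 ≈ 2.2408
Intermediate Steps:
r(K) = 1/(6 + K) (r(K) = 1/(K + 6) = 1/(6 + K))
v(N) = -3/2 - N/4 (v(N) = (6 + N)/(-4) = (6 + N)*(-1/4) = -3/2 - N/4)
x(o) = 5 (x(o) = -1*(-5) = 5)
sqrt(x(v(9)) + r(41)) = sqrt(5 + 1/(6 + 41)) = sqrt(5 + 1/47) = sqrt(236/47) = 2*sqrt(2773)/47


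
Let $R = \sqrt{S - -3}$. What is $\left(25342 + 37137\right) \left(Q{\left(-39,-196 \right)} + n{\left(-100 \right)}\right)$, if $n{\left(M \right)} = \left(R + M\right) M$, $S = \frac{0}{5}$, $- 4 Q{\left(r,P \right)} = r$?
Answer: $\frac{2501596681}{4} - 6247900 \sqrt{3} \approx 6.1458 \cdot 10^{8}$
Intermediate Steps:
$Q{\left(r,P \right)} = - \frac{r}{4}$
$S = 0$ ($S = 0 \cdot \frac{1}{5} = 0$)
$R = \sqrt{3}$ ($R = \sqrt{0 - -3} = \sqrt{0 + \left(-2 + 5\right)} = \sqrt{0 + 3} = \sqrt{3} \approx 1.732$)
$n{\left(M \right)} = M \left(M + \sqrt{3}\right)$ ($n{\left(M \right)} = \left(\sqrt{3} + M\right) M = \left(M + \sqrt{3}\right) M = M \left(M + \sqrt{3}\right)$)
$\left(25342 + 37137\right) \left(Q{\left(-39,-196 \right)} + n{\left(-100 \right)}\right) = \left(25342 + 37137\right) \left(\left(- \frac{1}{4}\right) \left(-39\right) - 100 \left(-100 + \sqrt{3}\right)\right) = 62479 \left(\frac{39}{4} + \left(10000 - 100 \sqrt{3}\right)\right) = 62479 \left(\frac{40039}{4} - 100 \sqrt{3}\right) = \frac{2501596681}{4} - 6247900 \sqrt{3}$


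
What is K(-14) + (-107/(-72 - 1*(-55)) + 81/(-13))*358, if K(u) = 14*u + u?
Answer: -41398/221 ≈ -187.32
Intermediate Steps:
K(u) = 15*u
K(-14) + (-107/(-72 - 1*(-55)) + 81/(-13))*358 = 15*(-14) + (-107/(-72 - 1*(-55)) + 81/(-13))*358 = -210 + (-107/(-72 + 55) + 81*(-1/13))*358 = -210 + (-107/(-17) - 81/13)*358 = -210 + (-107*(-1/17) - 81/13)*358 = -210 + (107/17 - 81/13)*358 = -210 + (14/221)*358 = -210 + 5012/221 = -41398/221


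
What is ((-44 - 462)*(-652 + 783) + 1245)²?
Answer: 4230331681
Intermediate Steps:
((-44 - 462)*(-652 + 783) + 1245)² = (-506*131 + 1245)² = (-66286 + 1245)² = (-65041)² = 4230331681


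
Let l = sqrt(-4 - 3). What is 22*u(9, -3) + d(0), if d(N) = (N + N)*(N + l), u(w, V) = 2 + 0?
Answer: 44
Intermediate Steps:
l = I*sqrt(7) (l = sqrt(-7) = I*sqrt(7) ≈ 2.6458*I)
u(w, V) = 2
d(N) = 2*N*(N + I*sqrt(7)) (d(N) = (N + N)*(N + I*sqrt(7)) = (2*N)*(N + I*sqrt(7)) = 2*N*(N + I*sqrt(7)))
22*u(9, -3) + d(0) = 22*2 + 2*0*(0 + I*sqrt(7)) = 44 + 2*0*(I*sqrt(7)) = 44 + 0 = 44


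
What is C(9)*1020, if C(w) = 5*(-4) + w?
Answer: -11220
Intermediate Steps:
C(w) = -20 + w
C(9)*1020 = (-20 + 9)*1020 = -11*1020 = -11220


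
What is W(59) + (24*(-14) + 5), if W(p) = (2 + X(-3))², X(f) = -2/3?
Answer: -2963/9 ≈ -329.22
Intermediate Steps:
X(f) = -⅔ (X(f) = -2*⅓ = -⅔)
W(p) = 16/9 (W(p) = (2 - ⅔)² = (4/3)² = 16/9)
W(59) + (24*(-14) + 5) = 16/9 + (24*(-14) + 5) = 16/9 + (-336 + 5) = 16/9 - 331 = -2963/9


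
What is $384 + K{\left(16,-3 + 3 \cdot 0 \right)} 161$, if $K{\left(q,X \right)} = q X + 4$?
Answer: $-6700$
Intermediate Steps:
$K{\left(q,X \right)} = 4 + X q$ ($K{\left(q,X \right)} = X q + 4 = 4 + X q$)
$384 + K{\left(16,-3 + 3 \cdot 0 \right)} 161 = 384 + \left(4 + \left(-3 + 3 \cdot 0\right) 16\right) 161 = 384 + \left(4 + \left(-3 + 0\right) 16\right) 161 = 384 + \left(4 - 48\right) 161 = 384 - 7084 = -6700$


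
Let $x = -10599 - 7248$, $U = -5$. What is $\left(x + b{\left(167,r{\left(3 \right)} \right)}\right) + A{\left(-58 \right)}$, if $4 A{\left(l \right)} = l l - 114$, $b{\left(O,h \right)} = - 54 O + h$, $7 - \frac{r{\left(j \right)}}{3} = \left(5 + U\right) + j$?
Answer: $- \frac{52081}{2} \approx -26041.0$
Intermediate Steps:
$r{\left(j \right)} = 21 - 3 j$ ($r{\left(j \right)} = 21 - 3 \left(\left(5 - 5\right) + j\right) = 21 - 3 \left(0 + j\right) = 21 - 3 j$)
$b{\left(O,h \right)} = h - 54 O$
$x = -17847$ ($x = -10599 - 7248 = -17847$)
$A{\left(l \right)} = - \frac{57}{2} + \frac{l^{2}}{4}$ ($A{\left(l \right)} = \frac{l l - 114}{4} = \frac{l^{2} - 114}{4} = \frac{-114 + l^{2}}{4} = - \frac{57}{2} + \frac{l^{2}}{4}$)
$\left(x + b{\left(167,r{\left(3 \right)} \right)}\right) + A{\left(-58 \right)} = \left(-17847 + \left(\left(21 - 9\right) - 9018\right)\right) - \left(\frac{57}{2} - \frac{\left(-58\right)^{2}}{4}\right) = \left(-17847 + \left(\left(21 - 9\right) - 9018\right)\right) + \left(- \frac{57}{2} + \frac{1}{4} \cdot 3364\right) = \left(-17847 + \left(12 - 9018\right)\right) + \left(- \frac{57}{2} + 841\right) = \left(-17847 - 9006\right) + \frac{1625}{2} = -26853 + \frac{1625}{2} = - \frac{52081}{2}$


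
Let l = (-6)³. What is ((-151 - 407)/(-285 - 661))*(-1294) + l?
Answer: -463194/473 ≈ -979.27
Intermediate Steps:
l = -216
((-151 - 407)/(-285 - 661))*(-1294) + l = ((-151 - 407)/(-285 - 661))*(-1294) - 216 = -558/(-946)*(-1294) - 216 = -558*(-1/946)*(-1294) - 216 = (279/473)*(-1294) - 216 = -361026/473 - 216 = -463194/473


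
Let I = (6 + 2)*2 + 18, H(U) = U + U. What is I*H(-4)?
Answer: -272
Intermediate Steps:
H(U) = 2*U
I = 34 (I = 8*2 + 18 = 16 + 18 = 34)
I*H(-4) = 34*(2*(-4)) = 34*(-8) = -272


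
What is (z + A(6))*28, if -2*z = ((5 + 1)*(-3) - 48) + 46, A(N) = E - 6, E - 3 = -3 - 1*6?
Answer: -56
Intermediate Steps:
E = -6 (E = 3 + (-3 - 1*6) = 3 + (-3 - 6) = 3 - 9 = -6)
A(N) = -12 (A(N) = -6 - 6 = -12)
z = 10 (z = -(((5 + 1)*(-3) - 48) + 46)/2 = -((6*(-3) - 48) + 46)/2 = -((-18 - 48) + 46)/2 = -(-66 + 46)/2 = -1/2*(-20) = 10)
(z + A(6))*28 = (10 - 12)*28 = -2*28 = -56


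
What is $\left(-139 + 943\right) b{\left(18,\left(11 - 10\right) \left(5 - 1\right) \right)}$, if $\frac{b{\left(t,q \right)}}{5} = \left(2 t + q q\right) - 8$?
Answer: $176880$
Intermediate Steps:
$b{\left(t,q \right)} = -40 + 5 q^{2} + 10 t$ ($b{\left(t,q \right)} = 5 \left(\left(2 t + q q\right) - 8\right) = 5 \left(\left(2 t + q^{2}\right) - 8\right) = 5 \left(\left(q^{2} + 2 t\right) - 8\right) = 5 \left(-8 + q^{2} + 2 t\right) = -40 + 5 q^{2} + 10 t$)
$\left(-139 + 943\right) b{\left(18,\left(11 - 10\right) \left(5 - 1\right) \right)} = \left(-139 + 943\right) \left(-40 + 5 \left(\left(11 - 10\right) \left(5 - 1\right)\right)^{2} + 10 \cdot 18\right) = 804 \left(-40 + 5 \left(\left(11 - 10\right) 4\right)^{2} + 180\right) = 804 \left(-40 + 5 \left(1 \cdot 4\right)^{2} + 180\right) = 804 \left(-40 + 5 \cdot 4^{2} + 180\right) = 804 \left(-40 + 5 \cdot 16 + 180\right) = 804 \left(-40 + 80 + 180\right) = 804 \cdot 220 = 176880$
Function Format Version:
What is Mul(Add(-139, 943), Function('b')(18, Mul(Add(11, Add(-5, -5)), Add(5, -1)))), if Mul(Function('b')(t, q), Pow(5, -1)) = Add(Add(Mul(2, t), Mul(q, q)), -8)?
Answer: 176880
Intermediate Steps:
Function('b')(t, q) = Add(-40, Mul(5, Pow(q, 2)), Mul(10, t)) (Function('b')(t, q) = Mul(5, Add(Add(Mul(2, t), Mul(q, q)), -8)) = Mul(5, Add(Add(Mul(2, t), Pow(q, 2)), -8)) = Mul(5, Add(Add(Pow(q, 2), Mul(2, t)), -8)) = Mul(5, Add(-8, Pow(q, 2), Mul(2, t))) = Add(-40, Mul(5, Pow(q, 2)), Mul(10, t)))
Mul(Add(-139, 943), Function('b')(18, Mul(Add(11, Add(-5, -5)), Add(5, -1)))) = Mul(Add(-139, 943), Add(-40, Mul(5, Pow(Mul(Add(11, Add(-5, -5)), Add(5, -1)), 2)), Mul(10, 18))) = Mul(804, Add(-40, Mul(5, Pow(Mul(Add(11, -10), 4), 2)), 180)) = Mul(804, Add(-40, Mul(5, Pow(Mul(1, 4), 2)), 180)) = Mul(804, Add(-40, Mul(5, Pow(4, 2)), 180)) = Mul(804, Add(-40, Mul(5, 16), 180)) = Mul(804, Add(-40, 80, 180)) = Mul(804, 220) = 176880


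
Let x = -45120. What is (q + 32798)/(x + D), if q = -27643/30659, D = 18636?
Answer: -335175413/270657652 ≈ -1.2384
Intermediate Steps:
q = -27643/30659 (q = -27643*1/30659 = -27643/30659 ≈ -0.90163)
(q + 32798)/(x + D) = (-27643/30659 + 32798)/(-45120 + 18636) = (1005526239/30659)/(-26484) = (1005526239/30659)*(-1/26484) = -335175413/270657652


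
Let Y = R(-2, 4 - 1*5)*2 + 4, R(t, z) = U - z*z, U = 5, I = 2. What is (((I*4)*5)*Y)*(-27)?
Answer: -12960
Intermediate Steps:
R(t, z) = 5 - z² (R(t, z) = 5 - z*z = 5 - z²)
Y = 12 (Y = (5 - (4 - 1*5)²)*2 + 4 = (5 - (4 - 5)²)*2 + 4 = (5 - 1*(-1)²)*2 + 4 = (5 - 1*1)*2 + 4 = (5 - 1)*2 + 4 = 4*2 + 4 = 8 + 4 = 12)
(((I*4)*5)*Y)*(-27) = (((2*4)*5)*12)*(-27) = ((8*5)*12)*(-27) = (40*12)*(-27) = 480*(-27) = -12960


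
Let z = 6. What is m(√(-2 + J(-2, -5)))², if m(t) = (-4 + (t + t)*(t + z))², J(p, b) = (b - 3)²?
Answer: 1058448384 + 134369280*√62 ≈ 2.1165e+9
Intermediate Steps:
J(p, b) = (-3 + b)²
m(t) = (-4 + 2*t*(6 + t))² (m(t) = (-4 + (t + t)*(t + 6))² = (-4 + (2*t)*(6 + t))² = (-4 + 2*t*(6 + t))²)
m(√(-2 + J(-2, -5)))² = (4*(-2 + (√(-2 + (-3 - 5)²))² + 6*√(-2 + (-3 - 5)²))²)² = (4*(-2 + (√(-2 + (-8)²))² + 6*√(-2 + (-8)²))²)² = (4*(-2 + (√(-2 + 64))² + 6*√(-2 + 64))²)² = (4*(-2 + (√62)² + 6*√62)²)² = (4*(-2 + 62 + 6*√62)²)² = (4*(60 + 6*√62)²)² = 16*(60 + 6*√62)⁴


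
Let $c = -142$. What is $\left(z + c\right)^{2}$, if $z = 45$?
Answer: $9409$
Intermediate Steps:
$\left(z + c\right)^{2} = \left(45 - 142\right)^{2} = \left(-97\right)^{2} = 9409$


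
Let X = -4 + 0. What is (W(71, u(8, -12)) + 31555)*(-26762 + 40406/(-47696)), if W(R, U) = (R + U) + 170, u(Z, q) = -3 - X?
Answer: -20294129331063/23848 ≈ -8.5098e+8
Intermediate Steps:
X = -4
u(Z, q) = 1 (u(Z, q) = -3 - 1*(-4) = -3 + 4 = 1)
W(R, U) = 170 + R + U
(W(71, u(8, -12)) + 31555)*(-26762 + 40406/(-47696)) = ((170 + 71 + 1) + 31555)*(-26762 + 40406/(-47696)) = (242 + 31555)*(-26762 + 40406*(-1/47696)) = 31797*(-26762 - 20203/23848) = 31797*(-638240379/23848) = -20294129331063/23848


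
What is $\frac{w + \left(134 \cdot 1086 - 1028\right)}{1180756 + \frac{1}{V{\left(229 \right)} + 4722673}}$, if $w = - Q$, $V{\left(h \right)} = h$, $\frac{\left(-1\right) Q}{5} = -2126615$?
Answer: $- \frac{16512176912086}{1858864957971} \approx -8.8829$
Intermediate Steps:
$Q = 10633075$ ($Q = \left(-5\right) \left(-2126615\right) = 10633075$)
$w = -10633075$ ($w = \left(-1\right) 10633075 = -10633075$)
$\frac{w + \left(134 \cdot 1086 - 1028\right)}{1180756 + \frac{1}{V{\left(229 \right)} + 4722673}} = \frac{-10633075 + \left(134 \cdot 1086 - 1028\right)}{1180756 + \frac{1}{229 + 4722673}} = \frac{-10633075 + \left(145524 - 1028\right)}{1180756 + \frac{1}{4722902}} = \frac{-10633075 + 144496}{1180756 + \frac{1}{4722902}} = - \frac{10488579}{\frac{5576594873913}{4722902}} = \left(-10488579\right) \frac{4722902}{5576594873913} = - \frac{16512176912086}{1858864957971}$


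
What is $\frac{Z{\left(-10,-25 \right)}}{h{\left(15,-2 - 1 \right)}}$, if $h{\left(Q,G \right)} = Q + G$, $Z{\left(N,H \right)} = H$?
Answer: $- \frac{25}{12} \approx -2.0833$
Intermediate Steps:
$h{\left(Q,G \right)} = G + Q$
$\frac{Z{\left(-10,-25 \right)}}{h{\left(15,-2 - 1 \right)}} = - \frac{25}{\left(-2 - 1\right) + 15} = - \frac{25}{-3 + 15} = - \frac{25}{12}$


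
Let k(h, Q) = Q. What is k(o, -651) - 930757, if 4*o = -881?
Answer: -931408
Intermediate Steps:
o = -881/4 (o = (¼)*(-881) = -881/4 ≈ -220.25)
k(o, -651) - 930757 = -651 - 930757 = -931408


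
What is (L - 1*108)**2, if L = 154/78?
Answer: 17098225/1521 ≈ 11241.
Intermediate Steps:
L = 77/39 (L = 154*(1/78) = 77/39 ≈ 1.9744)
(L - 1*108)**2 = (77/39 - 1*108)**2 = (77/39 - 108)**2 = (-4135/39)**2 = 17098225/1521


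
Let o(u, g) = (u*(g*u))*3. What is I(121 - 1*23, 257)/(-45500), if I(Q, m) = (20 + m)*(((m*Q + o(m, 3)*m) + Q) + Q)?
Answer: -42324691163/45500 ≈ -9.3021e+5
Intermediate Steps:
o(u, g) = 3*g*u² (o(u, g) = (g*u²)*3 = 3*g*u²)
I(Q, m) = (20 + m)*(2*Q + 9*m³ + Q*m) (I(Q, m) = (20 + m)*(((m*Q + (3*3*m²)*m) + Q) + Q) = (20 + m)*(((Q*m + (9*m²)*m) + Q) + Q) = (20 + m)*(((Q*m + 9*m³) + Q) + Q) = (20 + m)*(((9*m³ + Q*m) + Q) + Q) = (20 + m)*((Q + 9*m³ + Q*m) + Q) = (20 + m)*(2*Q + 9*m³ + Q*m))
I(121 - 1*23, 257)/(-45500) = (9*257⁴ + 40*(121 - 1*23) + 180*257³ + (121 - 1*23)*257² + 22*(121 - 1*23)*257)/(-45500) = (9*4362470401 + 40*(121 - 23) + 180*16974593 + (121 - 23)*66049 + 22*(121 - 23)*257)*(-1/45500) = (39262233609 + 40*98 + 3055426740 + 98*66049 + 22*98*257)*(-1/45500) = (39262233609 + 3920 + 3055426740 + 6472802 + 554092)*(-1/45500) = 42324691163*(-1/45500) = -42324691163/45500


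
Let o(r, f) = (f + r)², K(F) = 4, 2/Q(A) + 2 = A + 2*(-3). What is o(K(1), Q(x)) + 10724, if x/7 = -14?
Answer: 30168237/2809 ≈ 10740.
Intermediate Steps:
x = -98 (x = 7*(-14) = -98)
Q(A) = 2/(-8 + A) (Q(A) = 2/(-2 + (A + 2*(-3))) = 2/(-2 + (A - 6)) = 2/(-2 + (-6 + A)) = 2/(-8 + A))
o(K(1), Q(x)) + 10724 = (2/(-8 - 98) + 4)² + 10724 = (2/(-106) + 4)² + 10724 = (2*(-1/106) + 4)² + 10724 = (-1/53 + 4)² + 10724 = (211/53)² + 10724 = 44521/2809 + 10724 = 30168237/2809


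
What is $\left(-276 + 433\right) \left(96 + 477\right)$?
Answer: $89961$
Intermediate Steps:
$\left(-276 + 433\right) \left(96 + 477\right) = 157 \cdot 573 = 89961$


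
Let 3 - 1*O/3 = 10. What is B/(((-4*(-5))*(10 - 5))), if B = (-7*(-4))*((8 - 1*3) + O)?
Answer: -112/25 ≈ -4.4800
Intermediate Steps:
O = -21 (O = 9 - 3*10 = 9 - 30 = -21)
B = -448 (B = (-7*(-4))*((8 - 1*3) - 21) = 28*((8 - 3) - 21) = 28*(5 - 21) = 28*(-16) = -448)
B/(((-4*(-5))*(10 - 5))) = -448*1/(20*(10 - 5)) = -448/(20*5) = -448/100 = -448*1/100 = -112/25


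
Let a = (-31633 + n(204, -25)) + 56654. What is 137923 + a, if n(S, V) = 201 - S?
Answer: 162941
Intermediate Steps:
a = 25018 (a = (-31633 + (201 - 1*204)) + 56654 = (-31633 + (201 - 204)) + 56654 = (-31633 - 3) + 56654 = -31636 + 56654 = 25018)
137923 + a = 137923 + 25018 = 162941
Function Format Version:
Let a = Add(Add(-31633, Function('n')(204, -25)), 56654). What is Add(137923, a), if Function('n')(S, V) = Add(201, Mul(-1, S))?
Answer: 162941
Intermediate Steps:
a = 25018 (a = Add(Add(-31633, Add(201, Mul(-1, 204))), 56654) = Add(Add(-31633, Add(201, -204)), 56654) = Add(Add(-31633, -3), 56654) = Add(-31636, 56654) = 25018)
Add(137923, a) = Add(137923, 25018) = 162941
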